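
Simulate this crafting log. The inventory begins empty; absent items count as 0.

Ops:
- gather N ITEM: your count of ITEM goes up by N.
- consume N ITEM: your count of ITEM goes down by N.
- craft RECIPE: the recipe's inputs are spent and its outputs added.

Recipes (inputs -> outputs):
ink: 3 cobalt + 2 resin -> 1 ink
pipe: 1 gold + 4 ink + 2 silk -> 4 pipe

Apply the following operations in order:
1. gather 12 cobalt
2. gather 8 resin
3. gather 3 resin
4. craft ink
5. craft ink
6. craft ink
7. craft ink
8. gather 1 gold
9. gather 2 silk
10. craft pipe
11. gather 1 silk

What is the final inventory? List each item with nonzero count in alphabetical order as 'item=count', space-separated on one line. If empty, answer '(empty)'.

After 1 (gather 12 cobalt): cobalt=12
After 2 (gather 8 resin): cobalt=12 resin=8
After 3 (gather 3 resin): cobalt=12 resin=11
After 4 (craft ink): cobalt=9 ink=1 resin=9
After 5 (craft ink): cobalt=6 ink=2 resin=7
After 6 (craft ink): cobalt=3 ink=3 resin=5
After 7 (craft ink): ink=4 resin=3
After 8 (gather 1 gold): gold=1 ink=4 resin=3
After 9 (gather 2 silk): gold=1 ink=4 resin=3 silk=2
After 10 (craft pipe): pipe=4 resin=3
After 11 (gather 1 silk): pipe=4 resin=3 silk=1

Answer: pipe=4 resin=3 silk=1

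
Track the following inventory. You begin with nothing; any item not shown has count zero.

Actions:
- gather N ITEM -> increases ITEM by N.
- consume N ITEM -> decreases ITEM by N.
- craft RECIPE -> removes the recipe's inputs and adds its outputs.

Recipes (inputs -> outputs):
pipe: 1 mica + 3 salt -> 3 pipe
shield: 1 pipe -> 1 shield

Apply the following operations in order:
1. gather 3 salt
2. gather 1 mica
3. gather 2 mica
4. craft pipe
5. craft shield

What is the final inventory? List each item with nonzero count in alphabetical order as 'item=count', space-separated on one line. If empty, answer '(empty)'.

Answer: mica=2 pipe=2 shield=1

Derivation:
After 1 (gather 3 salt): salt=3
After 2 (gather 1 mica): mica=1 salt=3
After 3 (gather 2 mica): mica=3 salt=3
After 4 (craft pipe): mica=2 pipe=3
After 5 (craft shield): mica=2 pipe=2 shield=1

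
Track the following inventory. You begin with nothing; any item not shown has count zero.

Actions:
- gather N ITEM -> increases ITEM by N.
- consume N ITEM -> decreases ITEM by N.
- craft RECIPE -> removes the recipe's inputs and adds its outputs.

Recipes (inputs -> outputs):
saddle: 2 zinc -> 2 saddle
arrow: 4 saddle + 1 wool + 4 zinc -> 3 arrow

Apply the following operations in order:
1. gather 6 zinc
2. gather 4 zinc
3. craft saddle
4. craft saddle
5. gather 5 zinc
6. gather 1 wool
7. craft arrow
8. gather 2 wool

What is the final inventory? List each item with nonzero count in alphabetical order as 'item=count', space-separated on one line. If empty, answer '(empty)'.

After 1 (gather 6 zinc): zinc=6
After 2 (gather 4 zinc): zinc=10
After 3 (craft saddle): saddle=2 zinc=8
After 4 (craft saddle): saddle=4 zinc=6
After 5 (gather 5 zinc): saddle=4 zinc=11
After 6 (gather 1 wool): saddle=4 wool=1 zinc=11
After 7 (craft arrow): arrow=3 zinc=7
After 8 (gather 2 wool): arrow=3 wool=2 zinc=7

Answer: arrow=3 wool=2 zinc=7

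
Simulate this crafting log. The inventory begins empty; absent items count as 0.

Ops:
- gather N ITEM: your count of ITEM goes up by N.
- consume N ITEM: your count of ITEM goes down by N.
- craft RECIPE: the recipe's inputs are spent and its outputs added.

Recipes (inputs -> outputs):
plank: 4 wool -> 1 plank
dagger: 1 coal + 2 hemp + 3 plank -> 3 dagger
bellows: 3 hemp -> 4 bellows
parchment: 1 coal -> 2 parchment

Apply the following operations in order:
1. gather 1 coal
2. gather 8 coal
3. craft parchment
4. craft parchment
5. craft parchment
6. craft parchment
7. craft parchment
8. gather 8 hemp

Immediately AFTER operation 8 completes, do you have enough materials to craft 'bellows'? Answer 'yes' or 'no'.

Answer: yes

Derivation:
After 1 (gather 1 coal): coal=1
After 2 (gather 8 coal): coal=9
After 3 (craft parchment): coal=8 parchment=2
After 4 (craft parchment): coal=7 parchment=4
After 5 (craft parchment): coal=6 parchment=6
After 6 (craft parchment): coal=5 parchment=8
After 7 (craft parchment): coal=4 parchment=10
After 8 (gather 8 hemp): coal=4 hemp=8 parchment=10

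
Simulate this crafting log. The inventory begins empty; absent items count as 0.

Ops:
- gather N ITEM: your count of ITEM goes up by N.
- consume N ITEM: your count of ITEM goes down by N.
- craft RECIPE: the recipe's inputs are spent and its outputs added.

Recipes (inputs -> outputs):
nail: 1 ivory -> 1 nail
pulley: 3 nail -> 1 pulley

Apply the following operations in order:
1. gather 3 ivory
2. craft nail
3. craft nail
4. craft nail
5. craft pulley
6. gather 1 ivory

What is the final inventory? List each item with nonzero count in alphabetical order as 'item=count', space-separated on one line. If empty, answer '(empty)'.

Answer: ivory=1 pulley=1

Derivation:
After 1 (gather 3 ivory): ivory=3
After 2 (craft nail): ivory=2 nail=1
After 3 (craft nail): ivory=1 nail=2
After 4 (craft nail): nail=3
After 5 (craft pulley): pulley=1
After 6 (gather 1 ivory): ivory=1 pulley=1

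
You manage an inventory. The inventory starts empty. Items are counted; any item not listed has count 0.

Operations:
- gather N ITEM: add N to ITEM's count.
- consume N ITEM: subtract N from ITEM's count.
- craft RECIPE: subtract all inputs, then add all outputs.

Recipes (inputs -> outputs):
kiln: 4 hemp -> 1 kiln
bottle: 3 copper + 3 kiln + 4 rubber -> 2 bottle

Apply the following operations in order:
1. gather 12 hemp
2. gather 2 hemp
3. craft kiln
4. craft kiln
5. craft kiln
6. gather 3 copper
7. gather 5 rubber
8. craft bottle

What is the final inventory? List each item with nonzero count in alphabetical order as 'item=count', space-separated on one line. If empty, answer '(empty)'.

After 1 (gather 12 hemp): hemp=12
After 2 (gather 2 hemp): hemp=14
After 3 (craft kiln): hemp=10 kiln=1
After 4 (craft kiln): hemp=6 kiln=2
After 5 (craft kiln): hemp=2 kiln=3
After 6 (gather 3 copper): copper=3 hemp=2 kiln=3
After 7 (gather 5 rubber): copper=3 hemp=2 kiln=3 rubber=5
After 8 (craft bottle): bottle=2 hemp=2 rubber=1

Answer: bottle=2 hemp=2 rubber=1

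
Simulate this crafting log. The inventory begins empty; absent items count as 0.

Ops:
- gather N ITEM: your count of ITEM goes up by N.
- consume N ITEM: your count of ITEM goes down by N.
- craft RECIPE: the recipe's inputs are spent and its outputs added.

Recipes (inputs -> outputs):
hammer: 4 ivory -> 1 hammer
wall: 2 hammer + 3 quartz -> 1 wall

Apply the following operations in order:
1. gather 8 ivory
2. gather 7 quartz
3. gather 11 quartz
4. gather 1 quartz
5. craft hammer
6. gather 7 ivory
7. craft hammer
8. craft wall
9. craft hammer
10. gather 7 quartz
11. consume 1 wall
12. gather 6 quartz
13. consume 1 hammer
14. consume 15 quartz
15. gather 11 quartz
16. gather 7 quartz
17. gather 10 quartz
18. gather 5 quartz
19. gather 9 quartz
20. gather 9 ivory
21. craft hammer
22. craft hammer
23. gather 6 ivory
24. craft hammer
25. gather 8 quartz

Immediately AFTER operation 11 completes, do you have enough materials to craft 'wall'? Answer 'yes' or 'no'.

After 1 (gather 8 ivory): ivory=8
After 2 (gather 7 quartz): ivory=8 quartz=7
After 3 (gather 11 quartz): ivory=8 quartz=18
After 4 (gather 1 quartz): ivory=8 quartz=19
After 5 (craft hammer): hammer=1 ivory=4 quartz=19
After 6 (gather 7 ivory): hammer=1 ivory=11 quartz=19
After 7 (craft hammer): hammer=2 ivory=7 quartz=19
After 8 (craft wall): ivory=7 quartz=16 wall=1
After 9 (craft hammer): hammer=1 ivory=3 quartz=16 wall=1
After 10 (gather 7 quartz): hammer=1 ivory=3 quartz=23 wall=1
After 11 (consume 1 wall): hammer=1 ivory=3 quartz=23

Answer: no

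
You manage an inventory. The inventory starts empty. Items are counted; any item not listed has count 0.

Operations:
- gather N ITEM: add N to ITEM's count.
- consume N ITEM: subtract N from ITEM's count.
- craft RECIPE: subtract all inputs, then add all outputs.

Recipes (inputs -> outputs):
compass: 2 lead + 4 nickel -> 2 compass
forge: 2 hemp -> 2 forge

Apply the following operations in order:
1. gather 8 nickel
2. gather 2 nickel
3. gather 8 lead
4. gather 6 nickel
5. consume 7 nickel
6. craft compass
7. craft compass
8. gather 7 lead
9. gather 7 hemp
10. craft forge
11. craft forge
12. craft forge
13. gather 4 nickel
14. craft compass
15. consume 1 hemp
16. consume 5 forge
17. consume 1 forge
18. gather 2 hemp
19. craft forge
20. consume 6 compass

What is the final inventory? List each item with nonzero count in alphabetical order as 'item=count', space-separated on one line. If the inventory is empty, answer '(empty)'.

Answer: forge=2 lead=9 nickel=1

Derivation:
After 1 (gather 8 nickel): nickel=8
After 2 (gather 2 nickel): nickel=10
After 3 (gather 8 lead): lead=8 nickel=10
After 4 (gather 6 nickel): lead=8 nickel=16
After 5 (consume 7 nickel): lead=8 nickel=9
After 6 (craft compass): compass=2 lead=6 nickel=5
After 7 (craft compass): compass=4 lead=4 nickel=1
After 8 (gather 7 lead): compass=4 lead=11 nickel=1
After 9 (gather 7 hemp): compass=4 hemp=7 lead=11 nickel=1
After 10 (craft forge): compass=4 forge=2 hemp=5 lead=11 nickel=1
After 11 (craft forge): compass=4 forge=4 hemp=3 lead=11 nickel=1
After 12 (craft forge): compass=4 forge=6 hemp=1 lead=11 nickel=1
After 13 (gather 4 nickel): compass=4 forge=6 hemp=1 lead=11 nickel=5
After 14 (craft compass): compass=6 forge=6 hemp=1 lead=9 nickel=1
After 15 (consume 1 hemp): compass=6 forge=6 lead=9 nickel=1
After 16 (consume 5 forge): compass=6 forge=1 lead=9 nickel=1
After 17 (consume 1 forge): compass=6 lead=9 nickel=1
After 18 (gather 2 hemp): compass=6 hemp=2 lead=9 nickel=1
After 19 (craft forge): compass=6 forge=2 lead=9 nickel=1
After 20 (consume 6 compass): forge=2 lead=9 nickel=1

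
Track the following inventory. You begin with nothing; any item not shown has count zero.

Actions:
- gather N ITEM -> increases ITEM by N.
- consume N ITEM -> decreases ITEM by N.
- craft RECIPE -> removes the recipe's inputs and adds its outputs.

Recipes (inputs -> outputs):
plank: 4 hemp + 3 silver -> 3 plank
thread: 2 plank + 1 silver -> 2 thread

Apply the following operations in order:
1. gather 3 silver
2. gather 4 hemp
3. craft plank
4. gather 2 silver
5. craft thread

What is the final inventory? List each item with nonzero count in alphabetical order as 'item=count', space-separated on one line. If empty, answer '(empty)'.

Answer: plank=1 silver=1 thread=2

Derivation:
After 1 (gather 3 silver): silver=3
After 2 (gather 4 hemp): hemp=4 silver=3
After 3 (craft plank): plank=3
After 4 (gather 2 silver): plank=3 silver=2
After 5 (craft thread): plank=1 silver=1 thread=2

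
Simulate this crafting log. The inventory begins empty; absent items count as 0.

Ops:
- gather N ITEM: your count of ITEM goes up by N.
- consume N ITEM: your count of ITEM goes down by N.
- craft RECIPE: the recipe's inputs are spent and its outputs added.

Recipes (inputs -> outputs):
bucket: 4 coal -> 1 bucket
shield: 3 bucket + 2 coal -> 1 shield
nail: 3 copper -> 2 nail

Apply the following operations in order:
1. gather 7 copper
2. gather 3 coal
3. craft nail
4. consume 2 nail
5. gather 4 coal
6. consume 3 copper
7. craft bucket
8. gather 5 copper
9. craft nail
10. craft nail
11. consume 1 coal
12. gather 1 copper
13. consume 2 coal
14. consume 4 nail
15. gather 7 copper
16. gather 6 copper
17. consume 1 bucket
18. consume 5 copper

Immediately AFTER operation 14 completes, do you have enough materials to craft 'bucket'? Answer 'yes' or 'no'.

After 1 (gather 7 copper): copper=7
After 2 (gather 3 coal): coal=3 copper=7
After 3 (craft nail): coal=3 copper=4 nail=2
After 4 (consume 2 nail): coal=3 copper=4
After 5 (gather 4 coal): coal=7 copper=4
After 6 (consume 3 copper): coal=7 copper=1
After 7 (craft bucket): bucket=1 coal=3 copper=1
After 8 (gather 5 copper): bucket=1 coal=3 copper=6
After 9 (craft nail): bucket=1 coal=3 copper=3 nail=2
After 10 (craft nail): bucket=1 coal=3 nail=4
After 11 (consume 1 coal): bucket=1 coal=2 nail=4
After 12 (gather 1 copper): bucket=1 coal=2 copper=1 nail=4
After 13 (consume 2 coal): bucket=1 copper=1 nail=4
After 14 (consume 4 nail): bucket=1 copper=1

Answer: no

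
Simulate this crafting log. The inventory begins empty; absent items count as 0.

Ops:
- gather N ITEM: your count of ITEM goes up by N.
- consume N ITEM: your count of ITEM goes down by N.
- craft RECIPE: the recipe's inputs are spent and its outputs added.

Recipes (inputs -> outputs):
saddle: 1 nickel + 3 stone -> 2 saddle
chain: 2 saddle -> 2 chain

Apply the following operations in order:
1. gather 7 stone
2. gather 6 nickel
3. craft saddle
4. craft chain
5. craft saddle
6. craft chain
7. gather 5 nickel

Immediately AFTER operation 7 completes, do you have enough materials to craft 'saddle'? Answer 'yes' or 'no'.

After 1 (gather 7 stone): stone=7
After 2 (gather 6 nickel): nickel=6 stone=7
After 3 (craft saddle): nickel=5 saddle=2 stone=4
After 4 (craft chain): chain=2 nickel=5 stone=4
After 5 (craft saddle): chain=2 nickel=4 saddle=2 stone=1
After 6 (craft chain): chain=4 nickel=4 stone=1
After 7 (gather 5 nickel): chain=4 nickel=9 stone=1

Answer: no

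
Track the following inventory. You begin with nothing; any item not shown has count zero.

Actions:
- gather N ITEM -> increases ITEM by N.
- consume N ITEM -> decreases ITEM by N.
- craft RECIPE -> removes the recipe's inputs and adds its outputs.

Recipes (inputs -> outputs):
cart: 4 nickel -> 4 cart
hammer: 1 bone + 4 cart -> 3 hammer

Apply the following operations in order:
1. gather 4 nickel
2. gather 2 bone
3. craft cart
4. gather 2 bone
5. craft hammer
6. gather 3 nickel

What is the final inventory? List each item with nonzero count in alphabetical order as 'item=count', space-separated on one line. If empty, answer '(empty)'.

Answer: bone=3 hammer=3 nickel=3

Derivation:
After 1 (gather 4 nickel): nickel=4
After 2 (gather 2 bone): bone=2 nickel=4
After 3 (craft cart): bone=2 cart=4
After 4 (gather 2 bone): bone=4 cart=4
After 5 (craft hammer): bone=3 hammer=3
After 6 (gather 3 nickel): bone=3 hammer=3 nickel=3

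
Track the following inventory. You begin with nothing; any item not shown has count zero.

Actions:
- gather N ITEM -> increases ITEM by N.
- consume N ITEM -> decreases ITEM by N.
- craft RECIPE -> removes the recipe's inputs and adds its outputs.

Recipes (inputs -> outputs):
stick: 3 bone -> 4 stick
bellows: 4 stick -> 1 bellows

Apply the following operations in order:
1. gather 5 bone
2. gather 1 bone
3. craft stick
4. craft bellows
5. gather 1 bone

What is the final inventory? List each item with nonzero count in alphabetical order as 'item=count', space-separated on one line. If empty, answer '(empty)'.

After 1 (gather 5 bone): bone=5
After 2 (gather 1 bone): bone=6
After 3 (craft stick): bone=3 stick=4
After 4 (craft bellows): bellows=1 bone=3
After 5 (gather 1 bone): bellows=1 bone=4

Answer: bellows=1 bone=4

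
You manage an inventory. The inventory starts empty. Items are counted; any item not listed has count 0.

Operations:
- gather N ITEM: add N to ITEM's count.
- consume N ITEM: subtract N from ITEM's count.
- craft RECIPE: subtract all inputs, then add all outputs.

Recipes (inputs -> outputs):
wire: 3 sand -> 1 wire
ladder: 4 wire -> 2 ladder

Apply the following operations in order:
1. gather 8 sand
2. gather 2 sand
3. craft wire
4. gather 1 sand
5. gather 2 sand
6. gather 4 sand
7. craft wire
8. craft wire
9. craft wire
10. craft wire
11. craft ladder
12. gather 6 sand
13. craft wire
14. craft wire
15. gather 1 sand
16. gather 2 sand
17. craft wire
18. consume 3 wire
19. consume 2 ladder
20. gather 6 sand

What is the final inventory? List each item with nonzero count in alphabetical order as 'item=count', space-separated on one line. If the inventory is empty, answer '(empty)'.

After 1 (gather 8 sand): sand=8
After 2 (gather 2 sand): sand=10
After 3 (craft wire): sand=7 wire=1
After 4 (gather 1 sand): sand=8 wire=1
After 5 (gather 2 sand): sand=10 wire=1
After 6 (gather 4 sand): sand=14 wire=1
After 7 (craft wire): sand=11 wire=2
After 8 (craft wire): sand=8 wire=3
After 9 (craft wire): sand=5 wire=4
After 10 (craft wire): sand=2 wire=5
After 11 (craft ladder): ladder=2 sand=2 wire=1
After 12 (gather 6 sand): ladder=2 sand=8 wire=1
After 13 (craft wire): ladder=2 sand=5 wire=2
After 14 (craft wire): ladder=2 sand=2 wire=3
After 15 (gather 1 sand): ladder=2 sand=3 wire=3
After 16 (gather 2 sand): ladder=2 sand=5 wire=3
After 17 (craft wire): ladder=2 sand=2 wire=4
After 18 (consume 3 wire): ladder=2 sand=2 wire=1
After 19 (consume 2 ladder): sand=2 wire=1
After 20 (gather 6 sand): sand=8 wire=1

Answer: sand=8 wire=1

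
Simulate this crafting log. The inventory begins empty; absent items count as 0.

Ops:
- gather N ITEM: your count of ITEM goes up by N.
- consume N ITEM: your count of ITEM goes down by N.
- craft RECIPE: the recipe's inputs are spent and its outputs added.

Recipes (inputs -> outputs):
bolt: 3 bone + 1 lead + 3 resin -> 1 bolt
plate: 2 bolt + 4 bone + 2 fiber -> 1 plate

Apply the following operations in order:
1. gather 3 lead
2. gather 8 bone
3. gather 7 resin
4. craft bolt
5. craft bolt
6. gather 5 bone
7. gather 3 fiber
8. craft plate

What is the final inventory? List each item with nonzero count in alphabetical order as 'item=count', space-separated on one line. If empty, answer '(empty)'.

After 1 (gather 3 lead): lead=3
After 2 (gather 8 bone): bone=8 lead=3
After 3 (gather 7 resin): bone=8 lead=3 resin=7
After 4 (craft bolt): bolt=1 bone=5 lead=2 resin=4
After 5 (craft bolt): bolt=2 bone=2 lead=1 resin=1
After 6 (gather 5 bone): bolt=2 bone=7 lead=1 resin=1
After 7 (gather 3 fiber): bolt=2 bone=7 fiber=3 lead=1 resin=1
After 8 (craft plate): bone=3 fiber=1 lead=1 plate=1 resin=1

Answer: bone=3 fiber=1 lead=1 plate=1 resin=1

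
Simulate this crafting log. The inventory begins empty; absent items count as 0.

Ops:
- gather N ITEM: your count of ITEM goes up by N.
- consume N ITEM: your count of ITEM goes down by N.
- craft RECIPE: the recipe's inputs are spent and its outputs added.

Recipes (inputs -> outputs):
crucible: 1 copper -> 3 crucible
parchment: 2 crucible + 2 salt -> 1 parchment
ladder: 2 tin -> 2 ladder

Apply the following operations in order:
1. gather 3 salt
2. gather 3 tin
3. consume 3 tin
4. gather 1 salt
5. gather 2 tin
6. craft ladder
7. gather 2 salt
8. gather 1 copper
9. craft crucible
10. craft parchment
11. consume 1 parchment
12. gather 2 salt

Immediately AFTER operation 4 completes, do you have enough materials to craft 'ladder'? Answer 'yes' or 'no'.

After 1 (gather 3 salt): salt=3
After 2 (gather 3 tin): salt=3 tin=3
After 3 (consume 3 tin): salt=3
After 4 (gather 1 salt): salt=4

Answer: no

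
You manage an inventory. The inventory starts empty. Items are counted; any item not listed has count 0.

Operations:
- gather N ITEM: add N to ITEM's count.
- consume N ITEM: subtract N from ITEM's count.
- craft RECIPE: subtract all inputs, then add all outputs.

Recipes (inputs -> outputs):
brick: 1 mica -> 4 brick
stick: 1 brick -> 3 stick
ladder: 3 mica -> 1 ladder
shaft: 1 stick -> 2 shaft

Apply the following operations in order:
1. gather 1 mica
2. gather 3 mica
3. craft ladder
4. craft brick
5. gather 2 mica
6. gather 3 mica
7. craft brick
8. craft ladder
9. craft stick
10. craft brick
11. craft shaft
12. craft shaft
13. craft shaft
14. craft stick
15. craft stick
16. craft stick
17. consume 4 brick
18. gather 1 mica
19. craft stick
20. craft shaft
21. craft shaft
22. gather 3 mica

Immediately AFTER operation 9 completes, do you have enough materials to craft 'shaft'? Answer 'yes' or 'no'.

Answer: yes

Derivation:
After 1 (gather 1 mica): mica=1
After 2 (gather 3 mica): mica=4
After 3 (craft ladder): ladder=1 mica=1
After 4 (craft brick): brick=4 ladder=1
After 5 (gather 2 mica): brick=4 ladder=1 mica=2
After 6 (gather 3 mica): brick=4 ladder=1 mica=5
After 7 (craft brick): brick=8 ladder=1 mica=4
After 8 (craft ladder): brick=8 ladder=2 mica=1
After 9 (craft stick): brick=7 ladder=2 mica=1 stick=3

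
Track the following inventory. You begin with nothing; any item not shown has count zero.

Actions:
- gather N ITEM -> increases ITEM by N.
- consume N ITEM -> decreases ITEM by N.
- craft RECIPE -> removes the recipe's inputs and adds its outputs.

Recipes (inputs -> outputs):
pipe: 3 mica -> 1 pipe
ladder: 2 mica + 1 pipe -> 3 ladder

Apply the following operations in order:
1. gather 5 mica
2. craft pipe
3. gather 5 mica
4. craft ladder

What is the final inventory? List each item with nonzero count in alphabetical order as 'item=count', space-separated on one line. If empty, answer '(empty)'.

Answer: ladder=3 mica=5

Derivation:
After 1 (gather 5 mica): mica=5
After 2 (craft pipe): mica=2 pipe=1
After 3 (gather 5 mica): mica=7 pipe=1
After 4 (craft ladder): ladder=3 mica=5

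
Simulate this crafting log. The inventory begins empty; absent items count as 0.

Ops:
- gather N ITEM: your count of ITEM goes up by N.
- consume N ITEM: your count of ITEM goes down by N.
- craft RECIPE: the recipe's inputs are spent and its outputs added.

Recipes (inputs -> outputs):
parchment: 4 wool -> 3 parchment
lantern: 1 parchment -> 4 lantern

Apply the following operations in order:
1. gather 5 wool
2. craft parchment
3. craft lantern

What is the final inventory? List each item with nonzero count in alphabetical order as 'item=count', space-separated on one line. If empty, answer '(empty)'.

Answer: lantern=4 parchment=2 wool=1

Derivation:
After 1 (gather 5 wool): wool=5
After 2 (craft parchment): parchment=3 wool=1
After 3 (craft lantern): lantern=4 parchment=2 wool=1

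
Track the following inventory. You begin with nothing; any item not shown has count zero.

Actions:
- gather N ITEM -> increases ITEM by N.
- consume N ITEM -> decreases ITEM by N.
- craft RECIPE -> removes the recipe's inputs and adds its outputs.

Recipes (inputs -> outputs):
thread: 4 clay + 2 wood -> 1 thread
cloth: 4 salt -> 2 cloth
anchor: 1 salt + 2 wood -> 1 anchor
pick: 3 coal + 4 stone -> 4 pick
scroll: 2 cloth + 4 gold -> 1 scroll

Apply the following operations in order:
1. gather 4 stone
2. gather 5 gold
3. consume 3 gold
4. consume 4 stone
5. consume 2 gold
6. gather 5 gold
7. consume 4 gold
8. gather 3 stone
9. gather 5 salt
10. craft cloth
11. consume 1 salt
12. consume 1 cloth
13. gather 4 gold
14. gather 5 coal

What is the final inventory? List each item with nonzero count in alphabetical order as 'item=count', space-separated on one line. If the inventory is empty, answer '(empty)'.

After 1 (gather 4 stone): stone=4
After 2 (gather 5 gold): gold=5 stone=4
After 3 (consume 3 gold): gold=2 stone=4
After 4 (consume 4 stone): gold=2
After 5 (consume 2 gold): (empty)
After 6 (gather 5 gold): gold=5
After 7 (consume 4 gold): gold=1
After 8 (gather 3 stone): gold=1 stone=3
After 9 (gather 5 salt): gold=1 salt=5 stone=3
After 10 (craft cloth): cloth=2 gold=1 salt=1 stone=3
After 11 (consume 1 salt): cloth=2 gold=1 stone=3
After 12 (consume 1 cloth): cloth=1 gold=1 stone=3
After 13 (gather 4 gold): cloth=1 gold=5 stone=3
After 14 (gather 5 coal): cloth=1 coal=5 gold=5 stone=3

Answer: cloth=1 coal=5 gold=5 stone=3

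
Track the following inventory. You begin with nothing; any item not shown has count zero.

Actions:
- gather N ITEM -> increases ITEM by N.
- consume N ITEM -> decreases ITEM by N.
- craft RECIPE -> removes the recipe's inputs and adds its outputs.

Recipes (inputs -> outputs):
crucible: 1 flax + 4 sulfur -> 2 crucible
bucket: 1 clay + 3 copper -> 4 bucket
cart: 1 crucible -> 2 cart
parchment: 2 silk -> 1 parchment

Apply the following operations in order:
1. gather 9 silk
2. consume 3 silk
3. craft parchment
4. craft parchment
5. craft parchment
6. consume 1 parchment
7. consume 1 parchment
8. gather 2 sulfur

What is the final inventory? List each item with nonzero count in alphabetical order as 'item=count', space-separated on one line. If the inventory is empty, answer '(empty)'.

After 1 (gather 9 silk): silk=9
After 2 (consume 3 silk): silk=6
After 3 (craft parchment): parchment=1 silk=4
After 4 (craft parchment): parchment=2 silk=2
After 5 (craft parchment): parchment=3
After 6 (consume 1 parchment): parchment=2
After 7 (consume 1 parchment): parchment=1
After 8 (gather 2 sulfur): parchment=1 sulfur=2

Answer: parchment=1 sulfur=2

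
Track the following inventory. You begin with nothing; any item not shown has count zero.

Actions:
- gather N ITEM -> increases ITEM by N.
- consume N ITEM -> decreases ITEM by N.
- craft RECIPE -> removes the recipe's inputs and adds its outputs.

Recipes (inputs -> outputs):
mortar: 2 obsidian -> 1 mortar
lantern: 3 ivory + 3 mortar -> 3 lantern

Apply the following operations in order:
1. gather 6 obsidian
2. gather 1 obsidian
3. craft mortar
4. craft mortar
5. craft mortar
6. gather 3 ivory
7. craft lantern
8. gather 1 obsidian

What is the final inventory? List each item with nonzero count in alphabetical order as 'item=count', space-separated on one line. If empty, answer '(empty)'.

After 1 (gather 6 obsidian): obsidian=6
After 2 (gather 1 obsidian): obsidian=7
After 3 (craft mortar): mortar=1 obsidian=5
After 4 (craft mortar): mortar=2 obsidian=3
After 5 (craft mortar): mortar=3 obsidian=1
After 6 (gather 3 ivory): ivory=3 mortar=3 obsidian=1
After 7 (craft lantern): lantern=3 obsidian=1
After 8 (gather 1 obsidian): lantern=3 obsidian=2

Answer: lantern=3 obsidian=2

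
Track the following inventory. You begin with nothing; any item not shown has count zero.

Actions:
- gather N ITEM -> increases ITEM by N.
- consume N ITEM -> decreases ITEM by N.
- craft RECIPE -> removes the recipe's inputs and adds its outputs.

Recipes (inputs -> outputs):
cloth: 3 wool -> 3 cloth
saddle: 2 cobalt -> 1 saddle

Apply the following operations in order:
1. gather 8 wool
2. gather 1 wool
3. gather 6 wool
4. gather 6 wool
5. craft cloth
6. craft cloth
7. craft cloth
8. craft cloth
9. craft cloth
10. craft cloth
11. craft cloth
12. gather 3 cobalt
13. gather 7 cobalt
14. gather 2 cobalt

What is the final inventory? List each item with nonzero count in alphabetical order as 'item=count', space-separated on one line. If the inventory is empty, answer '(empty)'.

Answer: cloth=21 cobalt=12

Derivation:
After 1 (gather 8 wool): wool=8
After 2 (gather 1 wool): wool=9
After 3 (gather 6 wool): wool=15
After 4 (gather 6 wool): wool=21
After 5 (craft cloth): cloth=3 wool=18
After 6 (craft cloth): cloth=6 wool=15
After 7 (craft cloth): cloth=9 wool=12
After 8 (craft cloth): cloth=12 wool=9
After 9 (craft cloth): cloth=15 wool=6
After 10 (craft cloth): cloth=18 wool=3
After 11 (craft cloth): cloth=21
After 12 (gather 3 cobalt): cloth=21 cobalt=3
After 13 (gather 7 cobalt): cloth=21 cobalt=10
After 14 (gather 2 cobalt): cloth=21 cobalt=12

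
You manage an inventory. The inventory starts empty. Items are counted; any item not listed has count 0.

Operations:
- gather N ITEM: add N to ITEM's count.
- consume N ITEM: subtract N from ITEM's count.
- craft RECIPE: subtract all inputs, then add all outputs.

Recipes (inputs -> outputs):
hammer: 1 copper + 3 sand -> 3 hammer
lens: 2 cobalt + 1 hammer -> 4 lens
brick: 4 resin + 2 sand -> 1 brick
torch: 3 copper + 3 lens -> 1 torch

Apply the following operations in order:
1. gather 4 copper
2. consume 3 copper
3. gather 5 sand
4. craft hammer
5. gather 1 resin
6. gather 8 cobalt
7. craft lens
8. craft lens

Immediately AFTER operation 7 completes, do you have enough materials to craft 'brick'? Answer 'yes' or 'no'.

After 1 (gather 4 copper): copper=4
After 2 (consume 3 copper): copper=1
After 3 (gather 5 sand): copper=1 sand=5
After 4 (craft hammer): hammer=3 sand=2
After 5 (gather 1 resin): hammer=3 resin=1 sand=2
After 6 (gather 8 cobalt): cobalt=8 hammer=3 resin=1 sand=2
After 7 (craft lens): cobalt=6 hammer=2 lens=4 resin=1 sand=2

Answer: no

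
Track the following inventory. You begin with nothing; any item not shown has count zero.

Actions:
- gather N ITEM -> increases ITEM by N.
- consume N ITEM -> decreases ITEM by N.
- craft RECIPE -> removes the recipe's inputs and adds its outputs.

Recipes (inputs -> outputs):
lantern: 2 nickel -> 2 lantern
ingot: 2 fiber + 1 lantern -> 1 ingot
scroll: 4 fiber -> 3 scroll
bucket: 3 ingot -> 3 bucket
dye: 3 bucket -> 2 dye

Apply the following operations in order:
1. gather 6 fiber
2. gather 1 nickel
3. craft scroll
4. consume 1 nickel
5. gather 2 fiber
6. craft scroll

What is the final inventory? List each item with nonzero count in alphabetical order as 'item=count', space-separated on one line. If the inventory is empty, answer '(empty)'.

Answer: scroll=6

Derivation:
After 1 (gather 6 fiber): fiber=6
After 2 (gather 1 nickel): fiber=6 nickel=1
After 3 (craft scroll): fiber=2 nickel=1 scroll=3
After 4 (consume 1 nickel): fiber=2 scroll=3
After 5 (gather 2 fiber): fiber=4 scroll=3
After 6 (craft scroll): scroll=6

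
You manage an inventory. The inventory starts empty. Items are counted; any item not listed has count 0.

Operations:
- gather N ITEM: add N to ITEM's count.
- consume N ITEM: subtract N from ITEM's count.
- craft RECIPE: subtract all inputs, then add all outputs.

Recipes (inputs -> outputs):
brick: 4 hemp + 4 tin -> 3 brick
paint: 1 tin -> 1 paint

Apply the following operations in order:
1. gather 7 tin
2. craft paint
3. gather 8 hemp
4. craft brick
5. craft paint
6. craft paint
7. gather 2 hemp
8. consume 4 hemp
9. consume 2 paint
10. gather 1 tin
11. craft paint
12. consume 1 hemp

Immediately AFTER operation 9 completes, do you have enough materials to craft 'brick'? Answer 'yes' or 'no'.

Answer: no

Derivation:
After 1 (gather 7 tin): tin=7
After 2 (craft paint): paint=1 tin=6
After 3 (gather 8 hemp): hemp=8 paint=1 tin=6
After 4 (craft brick): brick=3 hemp=4 paint=1 tin=2
After 5 (craft paint): brick=3 hemp=4 paint=2 tin=1
After 6 (craft paint): brick=3 hemp=4 paint=3
After 7 (gather 2 hemp): brick=3 hemp=6 paint=3
After 8 (consume 4 hemp): brick=3 hemp=2 paint=3
After 9 (consume 2 paint): brick=3 hemp=2 paint=1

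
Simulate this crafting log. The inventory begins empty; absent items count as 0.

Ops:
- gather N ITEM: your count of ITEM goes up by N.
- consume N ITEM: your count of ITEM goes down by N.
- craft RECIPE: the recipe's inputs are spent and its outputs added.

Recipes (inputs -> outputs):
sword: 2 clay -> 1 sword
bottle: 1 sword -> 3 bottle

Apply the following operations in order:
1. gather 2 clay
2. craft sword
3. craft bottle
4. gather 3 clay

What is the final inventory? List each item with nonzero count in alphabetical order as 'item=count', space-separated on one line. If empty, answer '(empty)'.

Answer: bottle=3 clay=3

Derivation:
After 1 (gather 2 clay): clay=2
After 2 (craft sword): sword=1
After 3 (craft bottle): bottle=3
After 4 (gather 3 clay): bottle=3 clay=3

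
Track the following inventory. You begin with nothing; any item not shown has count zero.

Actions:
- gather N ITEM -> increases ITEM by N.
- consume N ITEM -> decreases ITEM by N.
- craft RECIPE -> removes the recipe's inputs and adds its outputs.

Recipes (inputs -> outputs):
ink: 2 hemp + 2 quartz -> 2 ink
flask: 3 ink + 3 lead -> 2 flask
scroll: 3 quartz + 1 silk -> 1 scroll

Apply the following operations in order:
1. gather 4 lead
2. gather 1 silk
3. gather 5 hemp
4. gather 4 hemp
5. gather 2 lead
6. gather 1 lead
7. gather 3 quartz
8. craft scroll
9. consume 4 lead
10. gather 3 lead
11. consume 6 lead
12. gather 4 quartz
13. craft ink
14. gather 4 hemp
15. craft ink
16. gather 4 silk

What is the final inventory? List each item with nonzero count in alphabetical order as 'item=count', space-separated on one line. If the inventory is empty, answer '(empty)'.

After 1 (gather 4 lead): lead=4
After 2 (gather 1 silk): lead=4 silk=1
After 3 (gather 5 hemp): hemp=5 lead=4 silk=1
After 4 (gather 4 hemp): hemp=9 lead=4 silk=1
After 5 (gather 2 lead): hemp=9 lead=6 silk=1
After 6 (gather 1 lead): hemp=9 lead=7 silk=1
After 7 (gather 3 quartz): hemp=9 lead=7 quartz=3 silk=1
After 8 (craft scroll): hemp=9 lead=7 scroll=1
After 9 (consume 4 lead): hemp=9 lead=3 scroll=1
After 10 (gather 3 lead): hemp=9 lead=6 scroll=1
After 11 (consume 6 lead): hemp=9 scroll=1
After 12 (gather 4 quartz): hemp=9 quartz=4 scroll=1
After 13 (craft ink): hemp=7 ink=2 quartz=2 scroll=1
After 14 (gather 4 hemp): hemp=11 ink=2 quartz=2 scroll=1
After 15 (craft ink): hemp=9 ink=4 scroll=1
After 16 (gather 4 silk): hemp=9 ink=4 scroll=1 silk=4

Answer: hemp=9 ink=4 scroll=1 silk=4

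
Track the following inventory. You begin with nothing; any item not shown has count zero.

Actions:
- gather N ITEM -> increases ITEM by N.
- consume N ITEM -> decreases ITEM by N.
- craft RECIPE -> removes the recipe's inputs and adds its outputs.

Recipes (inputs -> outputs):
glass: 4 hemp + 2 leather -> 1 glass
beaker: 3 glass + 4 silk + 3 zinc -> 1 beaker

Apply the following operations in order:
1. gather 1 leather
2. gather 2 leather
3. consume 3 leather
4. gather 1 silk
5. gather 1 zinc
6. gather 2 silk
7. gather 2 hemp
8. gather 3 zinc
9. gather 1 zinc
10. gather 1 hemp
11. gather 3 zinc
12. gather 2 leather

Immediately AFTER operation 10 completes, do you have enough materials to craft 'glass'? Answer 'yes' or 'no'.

After 1 (gather 1 leather): leather=1
After 2 (gather 2 leather): leather=3
After 3 (consume 3 leather): (empty)
After 4 (gather 1 silk): silk=1
After 5 (gather 1 zinc): silk=1 zinc=1
After 6 (gather 2 silk): silk=3 zinc=1
After 7 (gather 2 hemp): hemp=2 silk=3 zinc=1
After 8 (gather 3 zinc): hemp=2 silk=3 zinc=4
After 9 (gather 1 zinc): hemp=2 silk=3 zinc=5
After 10 (gather 1 hemp): hemp=3 silk=3 zinc=5

Answer: no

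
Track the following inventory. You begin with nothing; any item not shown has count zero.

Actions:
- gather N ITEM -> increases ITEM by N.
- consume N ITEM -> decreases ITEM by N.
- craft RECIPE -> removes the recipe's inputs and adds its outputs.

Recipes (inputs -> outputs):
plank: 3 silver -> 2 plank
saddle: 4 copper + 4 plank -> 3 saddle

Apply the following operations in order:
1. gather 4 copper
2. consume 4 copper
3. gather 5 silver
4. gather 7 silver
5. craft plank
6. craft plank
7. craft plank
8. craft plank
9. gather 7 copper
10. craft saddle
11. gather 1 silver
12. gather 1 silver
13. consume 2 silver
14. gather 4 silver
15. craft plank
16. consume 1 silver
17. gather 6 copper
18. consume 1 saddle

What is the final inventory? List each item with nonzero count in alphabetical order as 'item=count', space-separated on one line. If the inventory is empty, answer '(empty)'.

Answer: copper=9 plank=6 saddle=2

Derivation:
After 1 (gather 4 copper): copper=4
After 2 (consume 4 copper): (empty)
After 3 (gather 5 silver): silver=5
After 4 (gather 7 silver): silver=12
After 5 (craft plank): plank=2 silver=9
After 6 (craft plank): plank=4 silver=6
After 7 (craft plank): plank=6 silver=3
After 8 (craft plank): plank=8
After 9 (gather 7 copper): copper=7 plank=8
After 10 (craft saddle): copper=3 plank=4 saddle=3
After 11 (gather 1 silver): copper=3 plank=4 saddle=3 silver=1
After 12 (gather 1 silver): copper=3 plank=4 saddle=3 silver=2
After 13 (consume 2 silver): copper=3 plank=4 saddle=3
After 14 (gather 4 silver): copper=3 plank=4 saddle=3 silver=4
After 15 (craft plank): copper=3 plank=6 saddle=3 silver=1
After 16 (consume 1 silver): copper=3 plank=6 saddle=3
After 17 (gather 6 copper): copper=9 plank=6 saddle=3
After 18 (consume 1 saddle): copper=9 plank=6 saddle=2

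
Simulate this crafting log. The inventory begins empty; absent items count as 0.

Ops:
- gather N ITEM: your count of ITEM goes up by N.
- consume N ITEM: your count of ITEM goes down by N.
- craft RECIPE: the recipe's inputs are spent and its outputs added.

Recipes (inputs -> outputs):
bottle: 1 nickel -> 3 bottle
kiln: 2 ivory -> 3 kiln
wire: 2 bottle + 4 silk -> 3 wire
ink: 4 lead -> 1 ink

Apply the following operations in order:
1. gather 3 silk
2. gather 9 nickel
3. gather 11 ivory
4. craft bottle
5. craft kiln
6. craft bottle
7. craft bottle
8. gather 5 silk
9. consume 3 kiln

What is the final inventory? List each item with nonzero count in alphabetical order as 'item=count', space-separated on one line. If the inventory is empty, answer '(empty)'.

Answer: bottle=9 ivory=9 nickel=6 silk=8

Derivation:
After 1 (gather 3 silk): silk=3
After 2 (gather 9 nickel): nickel=9 silk=3
After 3 (gather 11 ivory): ivory=11 nickel=9 silk=3
After 4 (craft bottle): bottle=3 ivory=11 nickel=8 silk=3
After 5 (craft kiln): bottle=3 ivory=9 kiln=3 nickel=8 silk=3
After 6 (craft bottle): bottle=6 ivory=9 kiln=3 nickel=7 silk=3
After 7 (craft bottle): bottle=9 ivory=9 kiln=3 nickel=6 silk=3
After 8 (gather 5 silk): bottle=9 ivory=9 kiln=3 nickel=6 silk=8
After 9 (consume 3 kiln): bottle=9 ivory=9 nickel=6 silk=8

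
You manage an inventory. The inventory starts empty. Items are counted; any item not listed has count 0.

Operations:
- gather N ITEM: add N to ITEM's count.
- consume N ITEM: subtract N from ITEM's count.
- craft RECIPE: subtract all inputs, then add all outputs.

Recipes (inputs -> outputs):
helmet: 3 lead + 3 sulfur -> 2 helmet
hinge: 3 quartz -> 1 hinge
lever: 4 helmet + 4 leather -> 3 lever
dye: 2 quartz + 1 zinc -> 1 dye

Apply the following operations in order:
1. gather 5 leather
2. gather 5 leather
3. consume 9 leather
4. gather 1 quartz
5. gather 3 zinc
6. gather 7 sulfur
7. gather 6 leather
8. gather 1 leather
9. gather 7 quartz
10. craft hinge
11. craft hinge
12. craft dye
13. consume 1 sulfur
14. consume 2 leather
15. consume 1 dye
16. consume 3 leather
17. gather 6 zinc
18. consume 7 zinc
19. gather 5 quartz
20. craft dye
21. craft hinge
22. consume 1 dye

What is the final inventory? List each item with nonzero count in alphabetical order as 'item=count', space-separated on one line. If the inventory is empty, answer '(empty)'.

After 1 (gather 5 leather): leather=5
After 2 (gather 5 leather): leather=10
After 3 (consume 9 leather): leather=1
After 4 (gather 1 quartz): leather=1 quartz=1
After 5 (gather 3 zinc): leather=1 quartz=1 zinc=3
After 6 (gather 7 sulfur): leather=1 quartz=1 sulfur=7 zinc=3
After 7 (gather 6 leather): leather=7 quartz=1 sulfur=7 zinc=3
After 8 (gather 1 leather): leather=8 quartz=1 sulfur=7 zinc=3
After 9 (gather 7 quartz): leather=8 quartz=8 sulfur=7 zinc=3
After 10 (craft hinge): hinge=1 leather=8 quartz=5 sulfur=7 zinc=3
After 11 (craft hinge): hinge=2 leather=8 quartz=2 sulfur=7 zinc=3
After 12 (craft dye): dye=1 hinge=2 leather=8 sulfur=7 zinc=2
After 13 (consume 1 sulfur): dye=1 hinge=2 leather=8 sulfur=6 zinc=2
After 14 (consume 2 leather): dye=1 hinge=2 leather=6 sulfur=6 zinc=2
After 15 (consume 1 dye): hinge=2 leather=6 sulfur=6 zinc=2
After 16 (consume 3 leather): hinge=2 leather=3 sulfur=6 zinc=2
After 17 (gather 6 zinc): hinge=2 leather=3 sulfur=6 zinc=8
After 18 (consume 7 zinc): hinge=2 leather=3 sulfur=6 zinc=1
After 19 (gather 5 quartz): hinge=2 leather=3 quartz=5 sulfur=6 zinc=1
After 20 (craft dye): dye=1 hinge=2 leather=3 quartz=3 sulfur=6
After 21 (craft hinge): dye=1 hinge=3 leather=3 sulfur=6
After 22 (consume 1 dye): hinge=3 leather=3 sulfur=6

Answer: hinge=3 leather=3 sulfur=6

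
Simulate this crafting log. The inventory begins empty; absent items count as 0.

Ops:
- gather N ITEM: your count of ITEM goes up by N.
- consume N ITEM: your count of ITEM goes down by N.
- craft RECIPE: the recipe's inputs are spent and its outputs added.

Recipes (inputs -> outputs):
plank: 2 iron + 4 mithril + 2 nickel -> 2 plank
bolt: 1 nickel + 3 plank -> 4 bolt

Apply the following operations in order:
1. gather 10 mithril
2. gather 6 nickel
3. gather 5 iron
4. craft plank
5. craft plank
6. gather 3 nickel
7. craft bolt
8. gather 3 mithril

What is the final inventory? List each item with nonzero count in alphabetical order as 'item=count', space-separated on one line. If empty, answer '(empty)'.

Answer: bolt=4 iron=1 mithril=5 nickel=4 plank=1

Derivation:
After 1 (gather 10 mithril): mithril=10
After 2 (gather 6 nickel): mithril=10 nickel=6
After 3 (gather 5 iron): iron=5 mithril=10 nickel=6
After 4 (craft plank): iron=3 mithril=6 nickel=4 plank=2
After 5 (craft plank): iron=1 mithril=2 nickel=2 plank=4
After 6 (gather 3 nickel): iron=1 mithril=2 nickel=5 plank=4
After 7 (craft bolt): bolt=4 iron=1 mithril=2 nickel=4 plank=1
After 8 (gather 3 mithril): bolt=4 iron=1 mithril=5 nickel=4 plank=1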